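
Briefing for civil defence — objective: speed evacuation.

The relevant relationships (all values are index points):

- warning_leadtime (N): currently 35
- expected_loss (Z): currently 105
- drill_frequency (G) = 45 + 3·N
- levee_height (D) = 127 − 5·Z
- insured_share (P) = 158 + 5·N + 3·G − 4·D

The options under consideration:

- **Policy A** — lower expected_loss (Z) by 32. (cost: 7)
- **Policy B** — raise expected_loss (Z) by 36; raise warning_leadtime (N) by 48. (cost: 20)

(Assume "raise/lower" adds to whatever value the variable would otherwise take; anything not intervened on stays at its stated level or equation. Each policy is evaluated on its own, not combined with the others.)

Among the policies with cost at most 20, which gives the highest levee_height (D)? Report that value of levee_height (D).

-238

Policy A (Z − 32):
  Z = 105 − 32 = 73
  D = 127 − 5·73 = -238
Policy B (Z + 36, N + 48):
  Z = 105 + 36 = 141
  D = 127 − 5·141 = -578
Comparing — Policy A: D=-238, Policy B: D=-578. Highest is -238 (Policy A).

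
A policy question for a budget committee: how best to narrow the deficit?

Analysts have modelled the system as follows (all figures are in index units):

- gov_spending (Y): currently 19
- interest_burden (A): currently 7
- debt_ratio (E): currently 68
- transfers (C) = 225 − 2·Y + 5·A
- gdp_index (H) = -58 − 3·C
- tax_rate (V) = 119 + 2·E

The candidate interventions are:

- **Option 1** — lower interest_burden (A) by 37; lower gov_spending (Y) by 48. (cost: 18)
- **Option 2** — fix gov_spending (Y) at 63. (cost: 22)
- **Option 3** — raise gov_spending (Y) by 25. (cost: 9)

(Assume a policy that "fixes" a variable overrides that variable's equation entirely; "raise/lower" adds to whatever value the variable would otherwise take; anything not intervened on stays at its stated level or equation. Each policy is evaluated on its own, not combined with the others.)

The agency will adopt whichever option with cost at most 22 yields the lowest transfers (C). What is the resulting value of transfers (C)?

133

Option 1 (A − 37, Y − 48):
  Y = 19 − 48 = -29
  A = 7 − 37 = -30
  C = 225 − 2·(-29) + 5·(-30) = 133
Option 2 (Y := 63):
  Y = 63
  A = 7
  C = 225 − 2·63 + 5·7 = 134
Option 3 (Y + 25):
  Y = 19 + 25 = 44
  A = 7
  C = 225 − 2·44 + 5·7 = 172
Comparing — Option 1: C=133, Option 2: C=134, Option 3: C=172. Lowest is 133 (Option 1).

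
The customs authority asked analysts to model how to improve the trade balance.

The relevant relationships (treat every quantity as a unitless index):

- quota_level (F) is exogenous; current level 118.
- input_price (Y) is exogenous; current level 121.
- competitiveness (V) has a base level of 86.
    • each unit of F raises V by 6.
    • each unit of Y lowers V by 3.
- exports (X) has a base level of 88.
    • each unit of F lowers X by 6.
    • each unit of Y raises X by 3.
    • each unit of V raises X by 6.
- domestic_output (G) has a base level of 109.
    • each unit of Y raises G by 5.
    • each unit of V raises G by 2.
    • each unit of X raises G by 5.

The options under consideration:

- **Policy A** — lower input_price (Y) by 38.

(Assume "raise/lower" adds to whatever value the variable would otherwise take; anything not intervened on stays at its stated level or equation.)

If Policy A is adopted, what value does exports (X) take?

Policy A (Y − 38):
  F = 118
  Y = 121 − 38 = 83
  V = 86 + 6·118 − 3·83 = 545
  X = 88 − 6·118 + 3·83 + 6·545 = 2899

2899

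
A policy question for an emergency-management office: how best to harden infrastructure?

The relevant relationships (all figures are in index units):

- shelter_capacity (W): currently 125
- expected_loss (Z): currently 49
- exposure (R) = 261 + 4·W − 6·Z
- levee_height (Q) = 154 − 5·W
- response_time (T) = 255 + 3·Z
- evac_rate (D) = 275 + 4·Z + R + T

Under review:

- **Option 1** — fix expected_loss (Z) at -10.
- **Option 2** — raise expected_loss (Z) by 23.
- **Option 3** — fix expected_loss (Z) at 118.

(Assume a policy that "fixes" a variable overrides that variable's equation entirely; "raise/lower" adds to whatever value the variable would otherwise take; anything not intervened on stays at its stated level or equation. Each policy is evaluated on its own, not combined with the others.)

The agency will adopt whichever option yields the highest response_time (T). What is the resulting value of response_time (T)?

Option 1 (Z := -10):
  Z = -10
  T = 255 + 3·(-10) = 225
Option 2 (Z + 23):
  Z = 49 + 23 = 72
  T = 255 + 3·72 = 471
Option 3 (Z := 118):
  Z = 118
  T = 255 + 3·118 = 609
Comparing — Option 1: T=225, Option 2: T=471, Option 3: T=609. Highest is 609 (Option 3).

609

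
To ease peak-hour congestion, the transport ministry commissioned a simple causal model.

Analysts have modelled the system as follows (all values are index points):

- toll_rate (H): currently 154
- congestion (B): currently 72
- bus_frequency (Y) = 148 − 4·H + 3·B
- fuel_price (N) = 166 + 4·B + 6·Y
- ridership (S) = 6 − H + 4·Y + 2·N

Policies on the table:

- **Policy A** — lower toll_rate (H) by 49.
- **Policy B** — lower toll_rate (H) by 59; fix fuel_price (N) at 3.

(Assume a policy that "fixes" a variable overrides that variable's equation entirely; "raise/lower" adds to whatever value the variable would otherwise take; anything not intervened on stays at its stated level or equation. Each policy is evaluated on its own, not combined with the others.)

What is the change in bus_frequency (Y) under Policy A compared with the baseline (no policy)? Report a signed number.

196

Baseline:
  H = 154
  B = 72
  Y = 148 − 4·154 + 3·72 = -252
Policy A (H − 49):
  H = 154 − 49 = 105
  B = 72
  Y = 148 − 4·105 + 3·72 = -56
Change in Y: -56 − (-252) = 196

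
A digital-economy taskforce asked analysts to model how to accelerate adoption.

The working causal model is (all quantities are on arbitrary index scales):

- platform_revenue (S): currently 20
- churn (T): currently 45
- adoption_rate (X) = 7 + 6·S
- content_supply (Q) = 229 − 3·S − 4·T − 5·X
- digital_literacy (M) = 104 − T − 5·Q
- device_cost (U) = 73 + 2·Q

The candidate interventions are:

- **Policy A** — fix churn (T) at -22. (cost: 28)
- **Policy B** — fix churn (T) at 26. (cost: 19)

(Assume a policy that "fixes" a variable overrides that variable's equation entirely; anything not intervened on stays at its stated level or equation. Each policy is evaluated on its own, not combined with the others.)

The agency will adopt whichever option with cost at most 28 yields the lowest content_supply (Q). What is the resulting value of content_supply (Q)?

-570

Policy A (T := -22):
  S = 20
  T = -22
  X = 7 + 6·20 = 127
  Q = 229 − 3·20 − 4·(-22) − 5·127 = -378
Policy B (T := 26):
  S = 20
  T = 26
  X = 7 + 6·20 = 127
  Q = 229 − 3·20 − 4·26 − 5·127 = -570
Comparing — Policy A: Q=-378, Policy B: Q=-570. Lowest is -570 (Policy B).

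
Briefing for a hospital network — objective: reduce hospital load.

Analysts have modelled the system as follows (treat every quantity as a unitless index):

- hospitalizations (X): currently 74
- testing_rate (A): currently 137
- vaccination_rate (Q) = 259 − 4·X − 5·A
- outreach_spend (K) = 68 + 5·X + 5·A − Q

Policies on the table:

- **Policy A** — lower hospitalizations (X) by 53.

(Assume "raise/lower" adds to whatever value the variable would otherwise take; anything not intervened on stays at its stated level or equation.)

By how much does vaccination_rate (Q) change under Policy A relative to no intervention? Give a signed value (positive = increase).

212

Baseline:
  X = 74
  A = 137
  Q = 259 − 4·74 − 5·137 = -722
Policy A (X − 53):
  X = 74 − 53 = 21
  A = 137
  Q = 259 − 4·21 − 5·137 = -510
Change in Q: -510 − (-722) = 212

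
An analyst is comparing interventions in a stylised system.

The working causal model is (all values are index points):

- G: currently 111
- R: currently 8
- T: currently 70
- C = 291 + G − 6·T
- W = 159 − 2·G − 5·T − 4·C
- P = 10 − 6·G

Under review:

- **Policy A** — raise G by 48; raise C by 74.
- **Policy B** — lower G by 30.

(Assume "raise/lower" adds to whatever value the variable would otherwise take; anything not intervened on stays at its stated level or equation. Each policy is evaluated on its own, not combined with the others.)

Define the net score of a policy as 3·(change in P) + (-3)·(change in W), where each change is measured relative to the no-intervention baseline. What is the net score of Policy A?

Baseline:
  G = 111
  T = 70
  C = 291 + 111 − 6·70 = -18
  W = 159 − 2·111 − 5·70 − 4·(-18) = -341
  P = 10 − 6·111 = -656
Policy A (G + 48, C + 74):
  G = 111 + 48 = 159
  T = 70
  C = 291 + 159 − 6·70 (+74 from intervention) = 104
  W = 159 − 2·159 − 5·70 − 4·104 = -925
  P = 10 − 6·159 = -944
ΔP = -944 − (-656) = -288; ΔW = -925 − (-341) = -584
Score = 3·(-288) + (-3)·(-584) = 888

888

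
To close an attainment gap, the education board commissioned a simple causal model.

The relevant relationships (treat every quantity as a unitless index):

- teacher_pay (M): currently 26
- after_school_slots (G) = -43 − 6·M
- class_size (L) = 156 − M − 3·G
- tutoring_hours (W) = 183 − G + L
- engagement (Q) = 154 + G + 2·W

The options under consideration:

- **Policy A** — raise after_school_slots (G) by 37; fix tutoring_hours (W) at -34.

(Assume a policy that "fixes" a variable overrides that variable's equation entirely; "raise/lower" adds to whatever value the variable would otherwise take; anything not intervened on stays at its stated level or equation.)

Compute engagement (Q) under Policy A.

-76

Policy A (G + 37, W := -34):
  M = 26
  G = -43 − 6·26 (+37 from intervention) = -162
  L = 156 − 26 − 3·(-162) = 616
  W = -34
  Q = 154 + (-162) + 2·(-34) = -76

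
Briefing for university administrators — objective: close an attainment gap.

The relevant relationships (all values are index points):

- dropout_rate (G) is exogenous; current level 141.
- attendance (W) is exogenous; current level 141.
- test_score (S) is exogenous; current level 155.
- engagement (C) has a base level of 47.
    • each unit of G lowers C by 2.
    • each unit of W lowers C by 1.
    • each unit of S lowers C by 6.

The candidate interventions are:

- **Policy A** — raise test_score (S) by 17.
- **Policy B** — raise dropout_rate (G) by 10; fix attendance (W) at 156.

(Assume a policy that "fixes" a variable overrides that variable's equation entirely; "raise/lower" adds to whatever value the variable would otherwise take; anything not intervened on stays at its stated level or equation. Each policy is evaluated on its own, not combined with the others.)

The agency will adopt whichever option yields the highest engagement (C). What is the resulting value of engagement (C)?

-1341

Policy A (S + 17):
  G = 141
  W = 141
  S = 155 + 17 = 172
  C = 47 − 2·141 − 141 − 6·172 = -1408
Policy B (G + 10, W := 156):
  G = 141 + 10 = 151
  W = 156
  S = 155
  C = 47 − 2·151 − 156 − 6·155 = -1341
Comparing — Policy A: C=-1408, Policy B: C=-1341. Highest is -1341 (Policy B).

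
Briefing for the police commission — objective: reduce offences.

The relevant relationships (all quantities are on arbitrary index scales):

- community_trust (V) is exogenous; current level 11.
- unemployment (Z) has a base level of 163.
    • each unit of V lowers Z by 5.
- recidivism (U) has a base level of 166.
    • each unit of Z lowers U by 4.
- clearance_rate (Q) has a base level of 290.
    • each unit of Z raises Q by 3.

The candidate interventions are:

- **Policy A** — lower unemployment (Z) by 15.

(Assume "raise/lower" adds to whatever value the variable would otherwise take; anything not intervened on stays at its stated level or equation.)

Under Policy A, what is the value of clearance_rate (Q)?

Policy A (Z − 15):
  V = 11
  Z = 163 − 5·11 (−15 from intervention) = 93
  Q = 290 + 3·93 = 569

569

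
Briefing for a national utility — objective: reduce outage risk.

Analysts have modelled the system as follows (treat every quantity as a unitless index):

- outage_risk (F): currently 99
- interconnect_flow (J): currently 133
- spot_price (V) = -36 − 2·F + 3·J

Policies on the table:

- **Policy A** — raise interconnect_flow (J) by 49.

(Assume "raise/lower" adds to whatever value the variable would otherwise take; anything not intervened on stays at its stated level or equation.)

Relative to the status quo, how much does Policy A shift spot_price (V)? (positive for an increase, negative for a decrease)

Baseline:
  F = 99
  J = 133
  V = -36 − 2·99 + 3·133 = 165
Policy A (J + 49):
  F = 99
  J = 133 + 49 = 182
  V = -36 − 2·99 + 3·182 = 312
Change in V: 312 − 165 = 147

147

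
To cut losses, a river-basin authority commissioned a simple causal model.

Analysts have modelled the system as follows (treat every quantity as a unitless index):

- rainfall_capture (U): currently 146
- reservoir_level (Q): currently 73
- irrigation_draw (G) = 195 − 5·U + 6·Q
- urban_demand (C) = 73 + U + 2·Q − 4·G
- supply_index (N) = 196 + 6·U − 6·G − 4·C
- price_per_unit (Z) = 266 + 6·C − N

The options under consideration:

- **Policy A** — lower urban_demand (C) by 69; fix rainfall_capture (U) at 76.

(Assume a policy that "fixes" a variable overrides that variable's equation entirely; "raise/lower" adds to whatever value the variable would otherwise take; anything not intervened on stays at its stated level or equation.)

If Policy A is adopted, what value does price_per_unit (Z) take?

-6728

Policy A (C − 69, U := 76):
  U = 76
  Q = 73
  G = 195 − 5·76 + 6·73 = 253
  C = 73 + 76 + 2·73 − 4·253 (−69 from intervention) = -786
  N = 196 + 6·76 − 6·253 − 4·(-786) = 2278
  Z = 266 + 6·(-786) − 2278 = -6728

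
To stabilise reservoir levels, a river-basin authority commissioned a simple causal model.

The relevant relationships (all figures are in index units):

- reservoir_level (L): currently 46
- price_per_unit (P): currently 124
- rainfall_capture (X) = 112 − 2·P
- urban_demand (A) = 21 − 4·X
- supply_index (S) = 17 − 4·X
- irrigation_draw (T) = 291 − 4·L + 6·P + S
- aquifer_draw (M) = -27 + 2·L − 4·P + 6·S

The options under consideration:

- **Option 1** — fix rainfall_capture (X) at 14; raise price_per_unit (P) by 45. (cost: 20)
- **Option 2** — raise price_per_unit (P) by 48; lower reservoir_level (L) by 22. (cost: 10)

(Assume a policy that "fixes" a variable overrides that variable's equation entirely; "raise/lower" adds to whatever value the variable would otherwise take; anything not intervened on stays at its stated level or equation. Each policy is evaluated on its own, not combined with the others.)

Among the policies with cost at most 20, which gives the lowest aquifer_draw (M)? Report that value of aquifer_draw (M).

-845

Option 1 (X := 14, P + 45):
  L = 46
  P = 124 + 45 = 169
  X = 14
  S = 17 − 4·14 = -39
  M = -27 + 2·46 − 4·169 + 6·(-39) = -845
Option 2 (P + 48, L − 22):
  L = 46 − 22 = 24
  P = 124 + 48 = 172
  X = 112 − 2·172 = -232
  S = 17 − 4·(-232) = 945
  M = -27 + 2·24 − 4·172 + 6·945 = 5003
Comparing — Option 1: M=-845, Option 2: M=5003. Lowest is -845 (Option 1).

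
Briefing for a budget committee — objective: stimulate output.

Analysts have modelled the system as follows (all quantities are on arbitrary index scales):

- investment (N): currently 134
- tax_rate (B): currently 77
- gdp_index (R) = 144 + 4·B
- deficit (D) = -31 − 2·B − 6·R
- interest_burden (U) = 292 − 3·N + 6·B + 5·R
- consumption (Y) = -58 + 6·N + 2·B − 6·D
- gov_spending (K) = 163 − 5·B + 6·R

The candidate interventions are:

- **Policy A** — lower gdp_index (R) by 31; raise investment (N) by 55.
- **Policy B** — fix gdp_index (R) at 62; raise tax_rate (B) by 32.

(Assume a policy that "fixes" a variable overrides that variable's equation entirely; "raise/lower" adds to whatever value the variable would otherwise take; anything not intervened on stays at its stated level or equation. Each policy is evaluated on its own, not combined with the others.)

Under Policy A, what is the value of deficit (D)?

-2711

Policy A (R − 31, N + 55):
  B = 77
  R = 144 + 4·77 (−31 from intervention) = 421
  D = -31 − 2·77 − 6·421 = -2711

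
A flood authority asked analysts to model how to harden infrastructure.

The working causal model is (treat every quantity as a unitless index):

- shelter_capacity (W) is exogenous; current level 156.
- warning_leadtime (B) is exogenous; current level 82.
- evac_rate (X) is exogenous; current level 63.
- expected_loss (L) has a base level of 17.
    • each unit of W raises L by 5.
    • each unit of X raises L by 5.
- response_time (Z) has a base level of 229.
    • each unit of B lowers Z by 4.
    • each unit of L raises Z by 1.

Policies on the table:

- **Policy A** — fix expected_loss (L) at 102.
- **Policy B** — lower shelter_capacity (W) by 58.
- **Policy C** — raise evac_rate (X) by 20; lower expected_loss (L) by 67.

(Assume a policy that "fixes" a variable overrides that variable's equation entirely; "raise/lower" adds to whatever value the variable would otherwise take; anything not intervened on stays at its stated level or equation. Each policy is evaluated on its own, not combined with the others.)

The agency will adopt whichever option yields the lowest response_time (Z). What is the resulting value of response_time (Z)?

Policy A (L := 102):
  W = 156
  B = 82
  X = 63
  L = 102
  Z = 229 − 4·82 + 102 = 3
Policy B (W − 58):
  W = 156 − 58 = 98
  B = 82
  X = 63
  L = 17 + 5·98 + 5·63 = 822
  Z = 229 − 4·82 + 822 = 723
Policy C (X + 20, L − 67):
  W = 156
  B = 82
  X = 63 + 20 = 83
  L = 17 + 5·156 + 5·83 (−67 from intervention) = 1145
  Z = 229 − 4·82 + 1145 = 1046
Comparing — Policy A: Z=3, Policy B: Z=723, Policy C: Z=1046. Lowest is 3 (Policy A).

3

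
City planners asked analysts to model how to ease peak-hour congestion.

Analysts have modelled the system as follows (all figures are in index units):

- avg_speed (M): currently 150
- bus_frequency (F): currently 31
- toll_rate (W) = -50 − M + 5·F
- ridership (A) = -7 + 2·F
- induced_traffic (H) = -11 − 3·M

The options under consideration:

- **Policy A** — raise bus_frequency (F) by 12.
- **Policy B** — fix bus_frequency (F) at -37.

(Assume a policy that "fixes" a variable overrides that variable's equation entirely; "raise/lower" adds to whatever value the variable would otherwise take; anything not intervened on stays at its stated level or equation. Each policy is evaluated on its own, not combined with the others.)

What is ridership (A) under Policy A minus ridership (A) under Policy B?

Policy A (F + 12):
  F = 31 + 12 = 43
  A = -7 + 2·43 = 79
Policy B (F := -37):
  F = -37
  A = -7 + 2·(-37) = -81
A: 79 − (-81) = 160

160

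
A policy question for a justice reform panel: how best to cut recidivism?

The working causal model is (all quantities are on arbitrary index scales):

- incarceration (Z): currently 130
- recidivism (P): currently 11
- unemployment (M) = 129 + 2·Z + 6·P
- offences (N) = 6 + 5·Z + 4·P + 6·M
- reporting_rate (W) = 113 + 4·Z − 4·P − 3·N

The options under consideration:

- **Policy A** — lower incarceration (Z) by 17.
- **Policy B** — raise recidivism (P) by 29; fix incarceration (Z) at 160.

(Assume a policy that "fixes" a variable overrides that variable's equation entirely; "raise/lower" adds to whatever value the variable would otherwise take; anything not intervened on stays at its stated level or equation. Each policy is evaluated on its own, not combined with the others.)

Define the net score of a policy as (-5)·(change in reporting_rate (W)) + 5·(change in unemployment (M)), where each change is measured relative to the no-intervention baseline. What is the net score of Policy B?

Baseline:
  Z = 130
  P = 11
  M = 129 + 2·130 + 6·11 = 455
  N = 6 + 5·130 + 4·11 + 6·455 = 3430
  W = 113 + 4·130 − 4·11 − 3·3430 = -9701
Policy B (P + 29, Z := 160):
  Z = 160
  P = 11 + 29 = 40
  M = 129 + 2·160 + 6·40 = 689
  N = 6 + 5·160 + 4·40 + 6·689 = 5100
  W = 113 + 4·160 − 4·40 − 3·5100 = -14707
ΔW = -14707 − (-9701) = -5006; ΔM = 689 − 455 = 234
Score = (-5)·(-5006) + 5·234 = 26200

26200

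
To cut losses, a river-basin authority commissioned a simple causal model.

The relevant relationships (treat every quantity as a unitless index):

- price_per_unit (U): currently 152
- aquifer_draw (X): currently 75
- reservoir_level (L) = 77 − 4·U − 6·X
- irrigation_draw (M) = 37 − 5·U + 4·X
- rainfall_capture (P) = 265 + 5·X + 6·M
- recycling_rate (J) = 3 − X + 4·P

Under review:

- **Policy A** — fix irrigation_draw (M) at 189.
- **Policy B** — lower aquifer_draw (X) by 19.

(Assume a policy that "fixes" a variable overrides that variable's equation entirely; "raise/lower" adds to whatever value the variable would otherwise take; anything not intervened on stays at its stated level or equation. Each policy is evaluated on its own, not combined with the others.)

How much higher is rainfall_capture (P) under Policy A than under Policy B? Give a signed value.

Policy A (M := 189):
  U = 152
  X = 75
  M = 189
  P = 265 + 5·75 + 6·189 = 1774
Policy B (X − 19):
  U = 152
  X = 75 − 19 = 56
  M = 37 − 5·152 + 4·56 = -499
  P = 265 + 5·56 + 6·(-499) = -2449
P: 1774 − (-2449) = 4223

4223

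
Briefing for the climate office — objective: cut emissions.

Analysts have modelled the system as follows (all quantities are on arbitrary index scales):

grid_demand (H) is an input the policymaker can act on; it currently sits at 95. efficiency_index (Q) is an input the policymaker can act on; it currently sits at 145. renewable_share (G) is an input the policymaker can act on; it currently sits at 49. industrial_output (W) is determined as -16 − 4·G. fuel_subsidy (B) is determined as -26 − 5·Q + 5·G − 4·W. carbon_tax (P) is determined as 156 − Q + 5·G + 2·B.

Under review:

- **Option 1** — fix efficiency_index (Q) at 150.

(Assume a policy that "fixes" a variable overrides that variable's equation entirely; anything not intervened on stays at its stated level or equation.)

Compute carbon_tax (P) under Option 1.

Option 1 (Q := 150):
  Q = 150
  G = 49
  W = -16 − 4·49 = -212
  B = -26 − 5·150 + 5·49 − 4·(-212) = 317
  P = 156 − 150 + 5·49 + 2·317 = 885

885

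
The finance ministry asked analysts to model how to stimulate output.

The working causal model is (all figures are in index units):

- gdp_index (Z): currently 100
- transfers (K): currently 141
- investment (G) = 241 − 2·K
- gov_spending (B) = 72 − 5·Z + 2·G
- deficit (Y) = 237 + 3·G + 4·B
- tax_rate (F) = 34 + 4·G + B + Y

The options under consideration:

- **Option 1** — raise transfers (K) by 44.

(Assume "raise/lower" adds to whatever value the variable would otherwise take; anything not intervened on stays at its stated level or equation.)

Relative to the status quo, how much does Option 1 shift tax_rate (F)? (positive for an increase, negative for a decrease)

Baseline:
  Z = 100
  K = 141
  G = 241 − 2·141 = -41
  B = 72 − 5·100 + 2·(-41) = -510
  Y = 237 + 3·(-41) + 4·(-510) = -1926
  F = 34 + 4·(-41) + (-510) + (-1926) = -2566
Option 1 (K + 44):
  Z = 100
  K = 141 + 44 = 185
  G = 241 − 2·185 = -129
  B = 72 − 5·100 + 2·(-129) = -686
  Y = 237 + 3·(-129) + 4·(-686) = -2894
  F = 34 + 4·(-129) + (-686) + (-2894) = -4062
Change in F: -4062 − (-2566) = -1496

-1496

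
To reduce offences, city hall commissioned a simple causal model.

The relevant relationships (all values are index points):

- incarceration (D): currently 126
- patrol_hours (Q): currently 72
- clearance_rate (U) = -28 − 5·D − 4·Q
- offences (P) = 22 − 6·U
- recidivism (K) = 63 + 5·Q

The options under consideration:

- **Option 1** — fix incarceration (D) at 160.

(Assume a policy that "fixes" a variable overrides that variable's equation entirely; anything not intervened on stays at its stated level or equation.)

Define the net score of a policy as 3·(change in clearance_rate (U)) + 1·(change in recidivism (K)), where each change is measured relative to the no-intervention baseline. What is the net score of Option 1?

-510

Baseline:
  D = 126
  Q = 72
  U = -28 − 5·126 − 4·72 = -946
  K = 63 + 5·72 = 423
Option 1 (D := 160):
  D = 160
  Q = 72
  U = -28 − 5·160 − 4·72 = -1116
  K = 63 + 5·72 = 423
ΔU = -1116 − (-946) = -170; ΔK = 423 − 423 = 0
Score = 3·(-170) + 1·0 = -510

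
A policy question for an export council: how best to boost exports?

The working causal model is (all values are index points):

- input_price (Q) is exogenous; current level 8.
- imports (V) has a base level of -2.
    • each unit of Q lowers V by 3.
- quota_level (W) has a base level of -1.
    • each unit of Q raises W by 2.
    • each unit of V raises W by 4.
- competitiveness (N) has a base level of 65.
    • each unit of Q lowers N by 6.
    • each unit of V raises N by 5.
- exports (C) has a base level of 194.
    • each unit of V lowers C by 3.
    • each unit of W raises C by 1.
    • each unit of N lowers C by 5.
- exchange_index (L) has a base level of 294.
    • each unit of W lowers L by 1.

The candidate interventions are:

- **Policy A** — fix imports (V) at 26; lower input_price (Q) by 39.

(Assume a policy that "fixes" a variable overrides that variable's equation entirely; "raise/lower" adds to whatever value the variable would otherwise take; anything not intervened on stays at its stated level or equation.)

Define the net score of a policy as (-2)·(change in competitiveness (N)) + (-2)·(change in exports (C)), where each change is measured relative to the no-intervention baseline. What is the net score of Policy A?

Baseline:
  Q = 8
  V = -2 − 3·8 = -26
  W = -1 + 2·8 + 4·(-26) = -89
  N = 65 − 6·8 + 5·(-26) = -113
  C = 194 − 3·(-26) + (-89) − 5·(-113) = 748
Policy A (V := 26, Q − 39):
  Q = 8 − 39 = -31
  V = 26
  W = -1 + 2·(-31) + 4·26 = 41
  N = 65 − 6·(-31) + 5·26 = 381
  C = 194 − 3·26 + 41 − 5·381 = -1748
ΔN = 381 − (-113) = 494; ΔC = -1748 − 748 = -2496
Score = (-2)·494 + (-2)·(-2496) = 4004

4004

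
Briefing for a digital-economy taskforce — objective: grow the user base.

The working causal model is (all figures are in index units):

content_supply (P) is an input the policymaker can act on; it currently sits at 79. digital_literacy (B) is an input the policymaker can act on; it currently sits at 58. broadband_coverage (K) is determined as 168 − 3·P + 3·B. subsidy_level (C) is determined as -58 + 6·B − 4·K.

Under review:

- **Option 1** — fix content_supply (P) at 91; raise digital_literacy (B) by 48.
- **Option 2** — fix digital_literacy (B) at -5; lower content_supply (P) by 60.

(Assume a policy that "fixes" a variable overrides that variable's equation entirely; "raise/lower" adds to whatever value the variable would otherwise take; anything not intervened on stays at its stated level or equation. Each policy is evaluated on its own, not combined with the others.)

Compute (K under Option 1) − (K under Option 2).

117

Option 1 (P := 91, B + 48):
  P = 91
  B = 58 + 48 = 106
  K = 168 − 3·91 + 3·106 = 213
Option 2 (B := -5, P − 60):
  P = 79 − 60 = 19
  B = -5
  K = 168 − 3·19 + 3·(-5) = 96
K: 213 − 96 = 117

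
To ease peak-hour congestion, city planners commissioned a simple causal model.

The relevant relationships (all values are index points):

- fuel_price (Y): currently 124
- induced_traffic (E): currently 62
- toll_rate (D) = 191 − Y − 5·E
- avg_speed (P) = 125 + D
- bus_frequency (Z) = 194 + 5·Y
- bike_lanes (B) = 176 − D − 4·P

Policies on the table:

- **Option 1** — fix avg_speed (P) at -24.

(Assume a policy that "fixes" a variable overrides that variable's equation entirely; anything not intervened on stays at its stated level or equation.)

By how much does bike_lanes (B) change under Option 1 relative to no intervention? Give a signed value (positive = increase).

Baseline:
  Y = 124
  E = 62
  D = 191 − 124 − 5·62 = -243
  P = 125 + (-243) = -118
  B = 176 − (-243) − 4·(-118) = 891
Option 1 (P := -24):
  Y = 124
  E = 62
  D = 191 − 124 − 5·62 = -243
  P = -24
  B = 176 − (-243) − 4·(-24) = 515
Change in B: 515 − 891 = -376

-376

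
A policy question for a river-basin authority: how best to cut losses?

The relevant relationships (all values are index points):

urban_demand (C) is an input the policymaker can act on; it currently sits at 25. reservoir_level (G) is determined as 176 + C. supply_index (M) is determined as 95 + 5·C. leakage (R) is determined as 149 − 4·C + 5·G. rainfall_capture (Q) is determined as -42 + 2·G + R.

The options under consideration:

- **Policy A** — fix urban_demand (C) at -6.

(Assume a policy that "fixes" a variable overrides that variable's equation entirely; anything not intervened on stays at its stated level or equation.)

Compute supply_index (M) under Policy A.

Policy A (C := -6):
  C = -6
  M = 95 + 5·(-6) = 65

65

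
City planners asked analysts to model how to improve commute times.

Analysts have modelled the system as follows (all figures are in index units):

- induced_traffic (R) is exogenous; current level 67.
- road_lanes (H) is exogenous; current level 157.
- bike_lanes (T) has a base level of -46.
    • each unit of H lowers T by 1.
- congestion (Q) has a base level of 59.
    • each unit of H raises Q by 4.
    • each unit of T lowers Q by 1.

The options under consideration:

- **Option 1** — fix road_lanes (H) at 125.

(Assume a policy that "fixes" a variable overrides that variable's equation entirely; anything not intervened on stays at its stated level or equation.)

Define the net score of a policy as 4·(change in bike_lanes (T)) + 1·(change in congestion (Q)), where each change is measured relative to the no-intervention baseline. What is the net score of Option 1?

-32

Baseline:
  H = 157
  T = -46 − 157 = -203
  Q = 59 + 4·157 − (-203) = 890
Option 1 (H := 125):
  H = 125
  T = -46 − 125 = -171
  Q = 59 + 4·125 − (-171) = 730
ΔT = -171 − (-203) = 32; ΔQ = 730 − 890 = -160
Score = 4·32 + 1·(-160) = -32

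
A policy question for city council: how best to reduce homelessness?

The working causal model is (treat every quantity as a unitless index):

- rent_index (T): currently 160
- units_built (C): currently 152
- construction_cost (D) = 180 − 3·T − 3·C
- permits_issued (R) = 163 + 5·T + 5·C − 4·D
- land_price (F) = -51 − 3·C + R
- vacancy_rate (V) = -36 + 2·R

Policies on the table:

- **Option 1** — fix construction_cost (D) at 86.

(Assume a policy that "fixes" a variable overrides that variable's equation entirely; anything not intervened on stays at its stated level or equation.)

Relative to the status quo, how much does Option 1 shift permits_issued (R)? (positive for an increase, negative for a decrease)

-3368

Baseline:
  T = 160
  C = 152
  D = 180 − 3·160 − 3·152 = -756
  R = 163 + 5·160 + 5·152 − 4·(-756) = 4747
Option 1 (D := 86):
  T = 160
  C = 152
  D = 86
  R = 163 + 5·160 + 5·152 − 4·86 = 1379
Change in R: 1379 − 4747 = -3368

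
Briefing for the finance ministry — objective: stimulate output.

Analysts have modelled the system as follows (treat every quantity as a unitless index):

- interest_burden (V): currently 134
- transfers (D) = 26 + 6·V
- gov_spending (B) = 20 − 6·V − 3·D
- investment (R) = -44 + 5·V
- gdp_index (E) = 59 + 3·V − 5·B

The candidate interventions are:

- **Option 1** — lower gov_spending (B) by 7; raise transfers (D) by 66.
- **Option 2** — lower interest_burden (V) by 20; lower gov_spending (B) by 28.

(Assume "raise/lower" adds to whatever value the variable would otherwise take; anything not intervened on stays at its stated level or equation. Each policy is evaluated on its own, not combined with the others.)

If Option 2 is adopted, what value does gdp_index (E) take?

Option 2 (V − 20, B − 28):
  V = 134 − 20 = 114
  D = 26 + 6·114 = 710
  B = 20 − 6·114 − 3·710 (−28 from intervention) = -2822
  E = 59 + 3·114 − 5·(-2822) = 14511

14511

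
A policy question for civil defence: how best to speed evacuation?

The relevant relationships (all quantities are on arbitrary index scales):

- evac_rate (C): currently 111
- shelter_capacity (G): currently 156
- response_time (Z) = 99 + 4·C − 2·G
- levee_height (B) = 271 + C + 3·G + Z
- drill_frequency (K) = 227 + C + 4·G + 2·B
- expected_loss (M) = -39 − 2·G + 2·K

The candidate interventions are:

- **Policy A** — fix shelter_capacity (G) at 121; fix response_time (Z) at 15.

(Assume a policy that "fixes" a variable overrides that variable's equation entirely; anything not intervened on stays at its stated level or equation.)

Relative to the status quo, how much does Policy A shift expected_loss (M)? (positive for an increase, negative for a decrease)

Baseline:
  C = 111
  G = 156
  Z = 99 + 4·111 − 2·156 = 231
  B = 271 + 111 + 3·156 + 231 = 1081
  K = 227 + 111 + 4·156 + 2·1081 = 3124
  M = -39 − 2·156 + 2·3124 = 5897
Policy A (G := 121, Z := 15):
  C = 111
  G = 121
  Z = 15
  B = 271 + 111 + 3·121 + 15 = 760
  K = 227 + 111 + 4·121 + 2·760 = 2342
  M = -39 − 2·121 + 2·2342 = 4403
Change in M: 4403 − 5897 = -1494

-1494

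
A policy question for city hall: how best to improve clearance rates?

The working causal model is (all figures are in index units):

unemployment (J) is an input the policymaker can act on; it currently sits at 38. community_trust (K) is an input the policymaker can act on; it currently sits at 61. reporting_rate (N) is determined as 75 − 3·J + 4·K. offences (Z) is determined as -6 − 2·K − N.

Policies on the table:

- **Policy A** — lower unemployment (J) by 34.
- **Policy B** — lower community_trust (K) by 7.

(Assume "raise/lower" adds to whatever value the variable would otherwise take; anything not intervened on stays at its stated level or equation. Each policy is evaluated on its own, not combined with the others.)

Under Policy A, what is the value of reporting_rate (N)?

307

Policy A (J − 34):
  J = 38 − 34 = 4
  K = 61
  N = 75 − 3·4 + 4·61 = 307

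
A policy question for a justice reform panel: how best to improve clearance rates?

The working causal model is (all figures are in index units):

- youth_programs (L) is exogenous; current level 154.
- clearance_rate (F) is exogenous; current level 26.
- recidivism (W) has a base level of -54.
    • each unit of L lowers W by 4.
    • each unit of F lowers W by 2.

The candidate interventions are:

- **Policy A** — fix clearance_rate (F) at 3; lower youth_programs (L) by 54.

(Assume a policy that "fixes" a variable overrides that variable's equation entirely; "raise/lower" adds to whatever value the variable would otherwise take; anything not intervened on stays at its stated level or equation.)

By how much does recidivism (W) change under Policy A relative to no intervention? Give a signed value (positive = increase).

262

Baseline:
  L = 154
  F = 26
  W = -54 − 4·154 − 2·26 = -722
Policy A (F := 3, L − 54):
  L = 154 − 54 = 100
  F = 3
  W = -54 − 4·100 − 2·3 = -460
Change in W: -460 − (-722) = 262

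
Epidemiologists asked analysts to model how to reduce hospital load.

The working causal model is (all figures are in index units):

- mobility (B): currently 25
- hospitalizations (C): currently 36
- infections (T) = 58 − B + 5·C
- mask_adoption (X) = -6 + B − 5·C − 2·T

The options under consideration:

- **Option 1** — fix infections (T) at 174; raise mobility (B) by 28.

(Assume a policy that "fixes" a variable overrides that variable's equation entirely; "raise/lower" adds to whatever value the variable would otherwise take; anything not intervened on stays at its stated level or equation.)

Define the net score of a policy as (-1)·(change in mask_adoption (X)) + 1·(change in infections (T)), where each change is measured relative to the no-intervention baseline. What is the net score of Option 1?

Baseline:
  B = 25
  C = 36
  T = 58 − 25 + 5·36 = 213
  X = -6 + 25 − 5·36 − 2·213 = -587
Option 1 (T := 174, B + 28):
  B = 25 + 28 = 53
  C = 36
  T = 174
  X = -6 + 53 − 5·36 − 2·174 = -481
ΔX = -481 − (-587) = 106; ΔT = 174 − 213 = -39
Score = (-1)·106 + 1·(-39) = -145

-145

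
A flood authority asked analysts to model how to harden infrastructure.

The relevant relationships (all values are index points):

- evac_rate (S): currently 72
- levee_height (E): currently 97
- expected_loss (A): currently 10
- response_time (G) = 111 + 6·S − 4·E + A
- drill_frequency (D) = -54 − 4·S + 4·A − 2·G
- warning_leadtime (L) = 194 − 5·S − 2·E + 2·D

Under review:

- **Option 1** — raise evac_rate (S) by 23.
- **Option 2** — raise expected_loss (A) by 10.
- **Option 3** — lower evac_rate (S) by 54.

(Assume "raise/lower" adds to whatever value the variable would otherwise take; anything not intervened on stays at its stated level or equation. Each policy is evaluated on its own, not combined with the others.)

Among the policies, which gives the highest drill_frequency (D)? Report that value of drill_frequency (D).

Option 1 (S + 23):
  S = 72 + 23 = 95
  E = 97
  A = 10
  G = 111 + 6·95 − 4·97 + 10 = 303
  D = -54 − 4·95 + 4·10 − 2·303 = -1000
Option 2 (A + 10):
  S = 72
  E = 97
  A = 10 + 10 = 20
  G = 111 + 6·72 − 4·97 + 20 = 175
  D = -54 − 4·72 + 4·20 − 2·175 = -612
Option 3 (S − 54):
  S = 72 − 54 = 18
  E = 97
  A = 10
  G = 111 + 6·18 − 4·97 + 10 = -159
  D = -54 − 4·18 + 4·10 − 2·(-159) = 232
Comparing — Option 1: D=-1000, Option 2: D=-612, Option 3: D=232. Highest is 232 (Option 3).

232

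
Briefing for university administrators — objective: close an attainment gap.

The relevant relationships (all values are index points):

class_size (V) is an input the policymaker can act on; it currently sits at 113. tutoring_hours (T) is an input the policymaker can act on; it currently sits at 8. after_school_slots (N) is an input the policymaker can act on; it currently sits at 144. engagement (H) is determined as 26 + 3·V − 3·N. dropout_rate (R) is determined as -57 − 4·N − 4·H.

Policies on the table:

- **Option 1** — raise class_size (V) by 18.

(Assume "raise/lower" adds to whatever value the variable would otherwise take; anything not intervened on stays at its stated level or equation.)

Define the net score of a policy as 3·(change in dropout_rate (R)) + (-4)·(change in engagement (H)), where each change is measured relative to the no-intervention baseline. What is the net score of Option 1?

Baseline:
  V = 113
  N = 144
  H = 26 + 3·113 − 3·144 = -67
  R = -57 − 4·144 − 4·(-67) = -365
Option 1 (V + 18):
  V = 113 + 18 = 131
  N = 144
  H = 26 + 3·131 − 3·144 = -13
  R = -57 − 4·144 − 4·(-13) = -581
ΔR = -581 − (-365) = -216; ΔH = -13 − (-67) = 54
Score = 3·(-216) + (-4)·54 = -864

-864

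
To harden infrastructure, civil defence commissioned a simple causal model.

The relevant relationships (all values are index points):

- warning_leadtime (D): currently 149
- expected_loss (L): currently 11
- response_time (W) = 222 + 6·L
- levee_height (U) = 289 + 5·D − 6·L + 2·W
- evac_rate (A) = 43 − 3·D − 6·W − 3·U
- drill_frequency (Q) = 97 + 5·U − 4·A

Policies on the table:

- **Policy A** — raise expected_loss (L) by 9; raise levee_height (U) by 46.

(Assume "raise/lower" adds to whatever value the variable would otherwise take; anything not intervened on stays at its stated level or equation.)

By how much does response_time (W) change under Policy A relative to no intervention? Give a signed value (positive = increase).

Baseline:
  L = 11
  W = 222 + 6·11 = 288
Policy A (L + 9, U + 46):
  L = 11 + 9 = 20
  W = 222 + 6·20 = 342
Change in W: 342 − 288 = 54

54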